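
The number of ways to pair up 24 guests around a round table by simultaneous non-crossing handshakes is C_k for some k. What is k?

12

Non-crossing handshake pairings of 2n people are counted by C_n; 24 people gives n = 12.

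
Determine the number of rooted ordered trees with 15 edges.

A rooted plane tree with 15 edges has 16 nodes, and the count is C_15.
C_15 = C(30,15)/16 = 155117520/16 = 9694845.

9694845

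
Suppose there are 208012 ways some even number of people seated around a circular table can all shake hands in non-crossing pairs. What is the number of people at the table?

Non-crossing handshake pairings of 2n people are counted by C_n; 208012 = C_12.
So n = 12, and there are 2n = 24 people.

24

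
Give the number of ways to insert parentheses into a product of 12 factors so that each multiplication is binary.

58786

Bracketing 12 factors into binary products is counted by C_{12−1} = C_11.
C_11 = C_10 · 2(2·10+1)/(10+2) = 16796 · 42/12 = 58786.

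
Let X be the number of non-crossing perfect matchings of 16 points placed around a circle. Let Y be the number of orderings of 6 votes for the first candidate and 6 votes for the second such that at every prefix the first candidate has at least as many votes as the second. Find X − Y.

Pairing 16 circle points by 8 non-crossing chords gives C_8 matchings. So X = C_8 = 1430.
Reading a vote for the leader as '(' and for the other as ')' turns such a sequence into a balanced string of 6 pairs, so the count is C_6. So Y = C_6 = 132.
X − Y = 1430 − 132 = 1298.

1298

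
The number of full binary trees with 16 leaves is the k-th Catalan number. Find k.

15

Full binary trees with 16 leaves have 16−1 = 15 internal nodes, so there are C_15 of them.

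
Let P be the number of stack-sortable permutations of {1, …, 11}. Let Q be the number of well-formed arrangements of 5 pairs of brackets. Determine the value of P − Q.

58744

Stack-sortable permutations are exactly the 231-avoiding ones, counted by C_n; here n = 11. So P = C_11 = 58786.
Balanced strings of n pairs of brackets are counted by C_n; here n = 5. So Q = C_5 = 42.
P − Q = 58786 − 42 = 58744.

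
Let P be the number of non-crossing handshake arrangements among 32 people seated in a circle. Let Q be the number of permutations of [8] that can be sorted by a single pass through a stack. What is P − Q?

With 32 = 2·16 people, non-crossing handshake pairings are non-crossing perfect matchings on a circle, counted by C_16. So P = C_16 = 35357670.
By Knuth's characterisation, the stack-sortable permutations of length 8 are the 231-avoiders, numbering C_8. So Q = C_8 = 1430.
P − Q = 35357670 − 1430 = 35356240.

35356240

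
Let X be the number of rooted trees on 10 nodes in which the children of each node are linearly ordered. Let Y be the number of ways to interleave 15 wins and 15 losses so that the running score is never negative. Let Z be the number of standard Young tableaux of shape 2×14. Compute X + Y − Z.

7025267

Rooted ordered (plane) trees on m nodes have m−1 edges and are counted by C_{m−1}; m = 10 gives C_9. So X = C_9 = 4862.
Ballot sequences with n votes each where one side never trails are Dyck words, counted by C_n; here n = 15. So Y = C_15 = 9694845.
By the hook-length formula (or a Dyck-path bijection), SYT of shape 2×14 number C_14. So Z = C_14 = 2674440.
X + Y − Z = 4862 + 9694845 − 2674440 = 7025267.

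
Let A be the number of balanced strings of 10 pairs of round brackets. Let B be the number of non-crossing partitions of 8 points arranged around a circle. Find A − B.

Balanced strings of n pairs of brackets are counted by C_n; here n = 10. So A = C_10 = 16796.
Non-crossing partitions of an n-element set are counted by C_n; here n = 8. So B = C_8 = 1430.
A − B = 16796 − 1430 = 15366.

15366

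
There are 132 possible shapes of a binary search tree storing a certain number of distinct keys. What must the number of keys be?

Binary search tree shapes on n keys are counted by C_n; 132 = C_6.

6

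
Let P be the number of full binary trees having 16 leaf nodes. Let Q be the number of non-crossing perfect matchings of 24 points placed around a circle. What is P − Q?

9486833

A full binary tree with L leaves has L−1 internal nodes and is counted by C_{L−1}; L = 16 gives C_15. So P = C_15 = 9694845.
Pairing 24 circle points by 12 non-crossing chords gives C_12 matchings. So Q = C_12 = 208012.
P − Q = 9694845 − 208012 = 9486833.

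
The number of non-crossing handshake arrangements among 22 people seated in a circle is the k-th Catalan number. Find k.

With 22 = 2·11 people, non-crossing handshake pairings are non-crossing perfect matchings on a circle, counted by C_11.

11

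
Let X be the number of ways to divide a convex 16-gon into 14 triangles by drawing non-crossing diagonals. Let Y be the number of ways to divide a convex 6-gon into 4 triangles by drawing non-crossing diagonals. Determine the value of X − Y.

A convex 16-gon is triangulated into 14 triangles, and the number of such triangulations is the Catalan number C_{16−2} = C_14. So X = C_14 = 2674440.
Triangulations of a convex m-gon are counted by C_{m−2}; with m = 6 this is C_4. So Y = C_4 = 14.
X − Y = 2674440 − 14 = 2674426.

2674426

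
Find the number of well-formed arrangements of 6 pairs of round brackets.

132

Balanced strings of n pairs of brackets are counted by C_n; here n = 6.
C_6 = C_5 · 2(2·5+1)/(5+2) = 42 · 22/7 = 132.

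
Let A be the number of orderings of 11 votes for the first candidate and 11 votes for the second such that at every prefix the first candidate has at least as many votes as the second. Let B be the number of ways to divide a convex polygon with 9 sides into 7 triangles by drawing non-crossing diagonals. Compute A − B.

58357

Reading a vote for the leader as '(' and for the other as ')' turns such a sequence into a balanced string of 11 pairs, so the count is C_11. So A = C_11 = 58786.
The number of triangulations of a 9-gon is the Catalan number C_7 (index = sides − 2). So B = C_7 = 429.
A − B = 58786 − 429 = 58357.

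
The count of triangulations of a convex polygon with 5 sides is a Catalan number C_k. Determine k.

Triangulations of a convex m-gon are counted by C_{m−2}; with m = 5 this is C_3.

3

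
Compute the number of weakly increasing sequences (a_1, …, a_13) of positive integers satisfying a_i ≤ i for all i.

Weakly increasing sequences with a_i ≤ i biject with Dyck paths of semilength 13, so there are C_13.
C_13 = C(26,13)/14 = 10400600/14 = 742900.

742900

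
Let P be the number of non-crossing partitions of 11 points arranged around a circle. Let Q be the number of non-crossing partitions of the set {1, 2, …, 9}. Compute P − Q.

53924

Non-crossing partitions of an n-element set are counted by C_n; here n = 11. So P = C_11 = 58786.
Non-crossing partitions of an n-element set are counted by C_n; here n = 9. So Q = C_9 = 4862.
P − Q = 58786 − 4862 = 53924.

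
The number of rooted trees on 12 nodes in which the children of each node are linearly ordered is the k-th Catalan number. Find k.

Rooted ordered (plane) trees on m nodes have m−1 edges and are counted by C_{m−1}; m = 12 gives C_11.

11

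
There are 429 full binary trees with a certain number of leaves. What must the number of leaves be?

8

Full binary trees with L leaves are counted by C_{L−1}. The Catalan number equal to 429 is C_7.
So the index is 7, and the number of leaves is 7 + 1 = 8.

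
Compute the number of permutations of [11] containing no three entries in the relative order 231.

58786

Permutations of [n] avoiding any single length-3 pattern are counted by C_n; here n = 11.
C_11 = C(22,11)/12 = 705432/12 = 58786.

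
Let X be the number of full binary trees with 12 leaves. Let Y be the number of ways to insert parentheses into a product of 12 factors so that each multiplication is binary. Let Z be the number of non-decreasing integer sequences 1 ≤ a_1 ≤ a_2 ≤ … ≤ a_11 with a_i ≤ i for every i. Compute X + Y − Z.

A full binary tree with L leaves has L−1 internal nodes and is counted by C_{L−1}; L = 12 gives C_11. So X = C_11 = 58786.
Parenthesizations of m factors correspond to full binary trees with m leaves, counted by C_{m−1}; m = 12 gives C_11. So Y = C_11 = 58786.
Such sub-staircase sequences of length n are counted by C_n; here n = 11. So Z = C_11 = 58786.
X + Y − Z = 58786 + 58786 − 58786 = 58786.

58786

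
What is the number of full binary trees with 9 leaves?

1430

A full binary tree with L leaves has L−1 internal nodes and is counted by C_{L−1}; L = 9 gives C_8.
C_8 = 1430.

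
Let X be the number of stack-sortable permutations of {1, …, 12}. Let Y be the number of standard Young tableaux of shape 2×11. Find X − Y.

149226

By Knuth's characterisation, the stack-sortable permutations of length 12 are the 231-avoiders, numbering C_12. So X = C_12 = 208012.
By the hook-length formula (or a Dyck-path bijection), SYT of shape 2×11 number C_11. So Y = C_11 = 58786.
X − Y = 208012 − 58786 = 149226.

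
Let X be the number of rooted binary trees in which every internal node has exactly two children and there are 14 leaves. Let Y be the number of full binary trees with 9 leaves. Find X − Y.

741470

Full binary trees with 14 leaves have 14−1 = 13 internal nodes, so there are C_13 of them. So X = C_13 = 742900.
Full binary trees with 9 leaves have 9−1 = 8 internal nodes, so there are C_8 of them. So Y = C_8 = 1430.
X − Y = 742900 − 1430 = 741470.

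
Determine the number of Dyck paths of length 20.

16796

Dyck paths of semilength n (length 2n) are counted by C_n; here n = 10.
C_10 = C_9 · 2(2·9+1)/(9+2) = 4862 · 38/11 = 16796.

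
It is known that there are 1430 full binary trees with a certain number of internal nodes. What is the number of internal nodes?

8

Full binary trees with n internal nodes are counted by C_n, and C_8 = 1430.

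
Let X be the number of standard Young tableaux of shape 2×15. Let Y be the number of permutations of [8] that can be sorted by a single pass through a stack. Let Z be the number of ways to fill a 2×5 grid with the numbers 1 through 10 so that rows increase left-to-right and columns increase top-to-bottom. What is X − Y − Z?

By the hook-length formula (or a Dyck-path bijection), SYT of shape 2×15 number C_15. So X = C_15 = 9694845.
Stack-sortable permutations are exactly the 231-avoiding ones, counted by C_n; here n = 8. So Y = C_8 = 1430.
Standard Young tableaux of shape 2×n are counted by C_n; here n = 5. So Z = C_5 = 42.
X − Y − Z = 9694845 − 1430 − 42 = 9693373.

9693373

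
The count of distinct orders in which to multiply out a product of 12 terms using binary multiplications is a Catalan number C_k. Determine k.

Bracketing 12 factors into binary products is counted by C_{12−1} = C_11.

11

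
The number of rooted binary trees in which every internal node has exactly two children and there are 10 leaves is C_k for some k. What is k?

A full binary tree with L leaves has L−1 internal nodes and is counted by C_{L−1}; L = 10 gives C_9.

9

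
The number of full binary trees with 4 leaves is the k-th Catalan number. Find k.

3

Full binary trees with 4 leaves have 4−1 = 3 internal nodes, so there are C_3 of them.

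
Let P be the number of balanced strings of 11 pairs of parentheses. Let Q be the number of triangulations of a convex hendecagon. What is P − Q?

A balanced arrangement of 11 bracket pairs is a Dyck word of semilength 11, so the count is C_11. So P = C_11 = 58786.
A convex 11-gon is triangulated into 9 triangles, and the number of such triangulations is the Catalan number C_{11−2} = C_9. So Q = C_9 = 4862.
P − Q = 58786 − 4862 = 53924.

53924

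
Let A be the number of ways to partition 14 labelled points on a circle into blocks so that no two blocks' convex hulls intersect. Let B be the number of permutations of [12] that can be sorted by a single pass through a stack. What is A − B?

The non-crossing partitions of [14] form a lattice of size C_14. So A = C_14 = 2674440.
By Knuth's characterisation, the stack-sortable permutations of length 12 are the 231-avoiders, numbering C_12. So B = C_12 = 208012.
A − B = 2674440 − 208012 = 2466428.

2466428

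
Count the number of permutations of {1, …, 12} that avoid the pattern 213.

For any fixed pattern of length 3, the pattern-avoiding permutations of [12] number C_12.
C_12 = C(24,12)/13 = 2704156/13 = 208012.

208012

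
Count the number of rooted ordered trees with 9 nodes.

Rooted ordered (plane) trees on m nodes have m−1 edges and are counted by C_{m−1}; m = 9 gives C_8.
C_8 = C(16,8)/9 = 12870/9 = 1430.

1430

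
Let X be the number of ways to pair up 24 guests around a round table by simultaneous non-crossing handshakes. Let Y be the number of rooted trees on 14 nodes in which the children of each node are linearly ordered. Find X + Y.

With 24 = 2·12 people, non-crossing handshake pairings are non-crossing perfect matchings on a circle, counted by C_12. So X = C_12 = 208012.
A rooted plane tree on 14 nodes has 13 edges, and such trees are counted by C_13. So Y = C_13 = 742900.
X + Y = 208012 + 742900 = 950912.

950912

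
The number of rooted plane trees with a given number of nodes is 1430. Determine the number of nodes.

Rooted ordered trees on m nodes are counted by C_{m−1}; 1430 = C_8.
So the index is 8, and the number of nodes is 8 + 1 = 9.

9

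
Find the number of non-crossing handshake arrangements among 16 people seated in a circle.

Non-crossing handshake pairings of 2n people are counted by C_n; 16 people gives n = 8.
C_8 = C_7 · 2(2·7+1)/(7+2) = 429 · 30/9 = 1430.

1430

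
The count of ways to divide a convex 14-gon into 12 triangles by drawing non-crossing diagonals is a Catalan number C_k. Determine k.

The number of triangulations of a 14-gon is the Catalan number C_12 (index = sides − 2).

12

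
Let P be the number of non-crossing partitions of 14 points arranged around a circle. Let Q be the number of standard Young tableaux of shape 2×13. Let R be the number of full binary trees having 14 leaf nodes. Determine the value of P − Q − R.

1188640

The non-crossing partitions of [14] form a lattice of size C_14. So P = C_14 = 2674440.
Standard Young tableaux of shape 2×n are counted by C_n; here n = 13. So Q = C_13 = 742900.
Full binary trees with 14 leaves have 14−1 = 13 internal nodes, so there are C_13 of them. So R = C_13 = 742900.
P − Q − R = 2674440 − 742900 − 742900 = 1188640.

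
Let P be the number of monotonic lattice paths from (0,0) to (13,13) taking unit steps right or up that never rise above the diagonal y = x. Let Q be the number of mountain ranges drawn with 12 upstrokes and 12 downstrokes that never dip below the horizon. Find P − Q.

Sub-diagonal monotone paths from (0,0) to (13,13) biject with Dyck paths of semilength 13, giving C_13. So P = C_13 = 742900.
Paths of 12 up- and 12 down-steps that never dip below the axis are Dyck paths; their count is C_12. So Q = C_12 = 208012.
P − Q = 742900 − 208012 = 534888.

534888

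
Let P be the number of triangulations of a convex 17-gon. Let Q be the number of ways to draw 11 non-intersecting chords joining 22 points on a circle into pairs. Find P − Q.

9636059

A convex 17-gon is triangulated into 15 triangles, and the number of such triangulations is the Catalan number C_{17−2} = C_15. So P = C_15 = 9694845.
Pairing 22 circle points by 11 non-crossing chords gives C_11 matchings. So Q = C_11 = 58786.
P − Q = 9694845 − 58786 = 9636059.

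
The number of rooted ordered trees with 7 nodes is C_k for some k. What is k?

A rooted plane tree on 7 nodes has 6 edges, and such trees are counted by C_6.

6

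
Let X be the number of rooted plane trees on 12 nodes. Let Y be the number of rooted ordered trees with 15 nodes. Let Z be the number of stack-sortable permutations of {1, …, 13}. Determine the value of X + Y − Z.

A rooted plane tree on 12 nodes has 11 edges, and such trees are counted by C_11. So X = C_11 = 58786.
Rooted ordered (plane) trees on m nodes have m−1 edges and are counted by C_{m−1}; m = 15 gives C_14. So Y = C_14 = 2674440.
Stack-sortable permutations are exactly the 231-avoiding ones, counted by C_n; here n = 13. So Z = C_13 = 742900.
X + Y − Z = 58786 + 2674440 − 742900 = 1990326.

1990326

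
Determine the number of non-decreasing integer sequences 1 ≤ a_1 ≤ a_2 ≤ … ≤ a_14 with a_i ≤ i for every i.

2674440

Such sub-staircase sequences of length n are counted by C_n; here n = 14.
C_14 = C(28,14)/15 = 40116600/15 = 2674440.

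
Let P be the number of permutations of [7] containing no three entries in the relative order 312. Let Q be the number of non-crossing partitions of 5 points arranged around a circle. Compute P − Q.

For any fixed pattern of length 3, the pattern-avoiding permutations of [7] number C_7. So P = C_7 = 429.
The non-crossing partitions of [5] form a lattice of size C_5. So Q = C_5 = 42.
P − Q = 429 − 42 = 387.

387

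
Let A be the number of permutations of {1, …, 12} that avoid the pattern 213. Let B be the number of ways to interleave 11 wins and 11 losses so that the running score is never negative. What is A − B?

Permutations of [n] avoiding any single length-3 pattern are counted by C_n; here n = 12. So A = C_12 = 208012.
Reading a vote for the leader as '(' and for the other as ')' turns such a sequence into a balanced string of 11 pairs, so the count is C_11. So B = C_11 = 58786.
A − B = 208012 − 58786 = 149226.

149226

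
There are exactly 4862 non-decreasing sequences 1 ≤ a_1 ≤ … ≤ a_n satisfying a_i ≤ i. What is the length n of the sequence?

Such sub-staircase sequences of length n are counted by C_n. The Catalan number equal to 4862 is C_9.

9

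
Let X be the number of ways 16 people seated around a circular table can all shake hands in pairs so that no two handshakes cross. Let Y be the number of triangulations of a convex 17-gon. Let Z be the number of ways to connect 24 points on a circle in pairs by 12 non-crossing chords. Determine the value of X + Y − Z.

9488263

Non-crossing handshake pairings of 2n people are counted by C_n; 16 people gives n = 8. So X = C_8 = 1430.
Triangulations of a convex m-gon are counted by C_{m−2}; with m = 17 this is C_15. So Y = C_15 = 9694845.
Pairing 24 circle points by 12 non-crossing chords gives C_12 matchings. So Z = C_12 = 208012.
X + Y − Z = 1430 + 9694845 − 208012 = 9488263.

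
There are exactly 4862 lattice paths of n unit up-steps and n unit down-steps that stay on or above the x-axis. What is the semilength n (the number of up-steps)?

9

Dyck paths of semilength n are counted by C_n, and C_9 = 4862.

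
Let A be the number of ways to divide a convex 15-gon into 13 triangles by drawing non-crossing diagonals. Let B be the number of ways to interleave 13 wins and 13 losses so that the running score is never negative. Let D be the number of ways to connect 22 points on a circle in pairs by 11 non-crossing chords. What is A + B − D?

1427014

Triangulations of a convex m-gon are counted by C_{m−2}; with m = 15 this is C_13. So A = C_13 = 742900.
Ballot sequences with n votes each where one side never trails are Dyck words, counted by C_n; here n = 13. So B = C_13 = 742900.
Non-crossing perfect matchings of 2n points on a circle are counted by C_n; with 22 points, n = 11. So D = C_11 = 58786.
A + B − D = 742900 + 742900 − 58786 = 1427014.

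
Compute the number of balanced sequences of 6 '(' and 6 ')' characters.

A balanced arrangement of 6 bracket pairs is a Dyck word of semilength 6, so the count is C_6.
C_6 = C(12,6)/7 = 924/7 = 132.

132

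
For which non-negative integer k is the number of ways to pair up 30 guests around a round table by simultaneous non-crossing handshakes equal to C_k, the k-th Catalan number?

15

With 30 = 2·15 people, non-crossing handshake pairings are non-crossing perfect matchings on a circle, counted by C_15.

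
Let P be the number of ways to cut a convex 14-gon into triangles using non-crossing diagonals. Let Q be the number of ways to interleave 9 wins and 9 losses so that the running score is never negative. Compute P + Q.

212874

Triangulations of a convex m-gon are counted by C_{m−2}; with m = 14 this is C_12. So P = C_12 = 208012.
Ballot sequences with n votes each where one side never trails are Dyck words, counted by C_n; here n = 9. So Q = C_9 = 4862.
P + Q = 208012 + 4862 = 212874.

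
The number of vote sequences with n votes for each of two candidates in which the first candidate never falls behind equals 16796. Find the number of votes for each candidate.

10

Such ballot sequences with n votes each are counted by C_n; 16796 = C_10.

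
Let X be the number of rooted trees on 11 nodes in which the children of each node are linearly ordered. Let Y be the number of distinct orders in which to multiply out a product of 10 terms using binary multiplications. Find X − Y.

11934

A rooted plane tree on 11 nodes has 10 edges, and such trees are counted by C_10. So X = C_10 = 16796.
Bracketing 10 factors into binary products is counted by C_{10−1} = C_9. So Y = C_9 = 4862.
X − Y = 16796 − 4862 = 11934.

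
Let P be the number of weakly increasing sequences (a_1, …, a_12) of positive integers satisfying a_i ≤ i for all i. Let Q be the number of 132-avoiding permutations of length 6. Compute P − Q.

Weakly increasing sequences with a_i ≤ i biject with Dyck paths of semilength 12, so there are C_12. So P = C_12 = 208012.
Permutations of [n] avoiding any single length-3 pattern are counted by C_n; here n = 6. So Q = C_6 = 132.
P − Q = 208012 − 132 = 207880.

207880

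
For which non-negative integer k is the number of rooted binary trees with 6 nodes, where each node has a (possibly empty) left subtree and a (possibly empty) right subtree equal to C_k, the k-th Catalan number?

There are C_n binary search tree shapes on n keys; with n = 6 that is C_6.

6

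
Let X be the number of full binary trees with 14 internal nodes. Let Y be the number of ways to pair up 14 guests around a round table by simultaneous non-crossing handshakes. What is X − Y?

The number of full binary trees on 14 internal nodes is the Catalan number C_14. So X = C_14 = 2674440.
With 14 = 2·7 people, non-crossing handshake pairings are non-crossing perfect matchings on a circle, counted by C_7. So Y = C_7 = 429.
X − Y = 2674440 − 429 = 2674011.

2674011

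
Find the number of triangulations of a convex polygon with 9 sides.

429

Triangulations of a convex m-gon are counted by C_{m−2}; with m = 9 this is C_7.
C_7 = C(14,7)/8 = 3432/8 = 429.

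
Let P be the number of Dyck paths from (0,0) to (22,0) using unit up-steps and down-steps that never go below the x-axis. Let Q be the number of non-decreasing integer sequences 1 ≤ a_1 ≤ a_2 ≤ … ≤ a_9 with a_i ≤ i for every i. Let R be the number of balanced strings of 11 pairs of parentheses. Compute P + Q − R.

4862

Dyck paths of semilength n (length 2n) are counted by C_n; here n = 11. So P = C_11 = 58786.
Such sub-staircase sequences of length n are counted by C_n; here n = 9. So Q = C_9 = 4862.
With 11 pairs the number of balanced bracket strings is the Catalan number C_11. So R = C_11 = 58786.
P + Q − R = 58786 + 4862 − 58786 = 4862.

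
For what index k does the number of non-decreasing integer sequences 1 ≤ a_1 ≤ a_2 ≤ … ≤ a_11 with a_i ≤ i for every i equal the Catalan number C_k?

11

Such sub-staircase sequences of length n are counted by C_n; here n = 11.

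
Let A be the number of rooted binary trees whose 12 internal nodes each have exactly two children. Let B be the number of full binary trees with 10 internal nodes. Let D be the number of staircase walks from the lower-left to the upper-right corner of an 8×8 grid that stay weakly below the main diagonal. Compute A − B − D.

The number of full binary trees on 12 internal nodes is the Catalan number C_12. So A = C_12 = 208012.
The number of full binary trees on 10 internal nodes is the Catalan number C_10. So B = C_10 = 16796.
Monotone paths in an n×n grid that stay weakly below the diagonal are counted by C_n; here n = 8. So D = C_8 = 1430.
A − B − D = 208012 − 16796 − 1430 = 189786.

189786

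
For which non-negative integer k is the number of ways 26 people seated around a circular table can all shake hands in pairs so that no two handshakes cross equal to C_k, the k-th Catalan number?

13

With 26 = 2·13 people, non-crossing handshake pairings are non-crossing perfect matchings on a circle, counted by C_13.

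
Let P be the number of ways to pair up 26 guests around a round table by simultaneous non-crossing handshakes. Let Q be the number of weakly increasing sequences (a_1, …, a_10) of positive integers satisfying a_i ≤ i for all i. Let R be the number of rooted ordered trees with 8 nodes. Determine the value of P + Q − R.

Non-crossing handshake pairings of 2n people are counted by C_n; 26 people gives n = 13. So P = C_13 = 742900.
Weakly increasing sequences with a_i ≤ i biject with Dyck paths of semilength 10, so there are C_10. So Q = C_10 = 16796.
Rooted ordered (plane) trees on m nodes have m−1 edges and are counted by C_{m−1}; m = 8 gives C_7. So R = C_7 = 429.
P + Q − R = 742900 + 16796 − 429 = 759267.

759267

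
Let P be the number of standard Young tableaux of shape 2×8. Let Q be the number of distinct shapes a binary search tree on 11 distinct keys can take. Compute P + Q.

60216

Standard Young tableaux of shape 2×n are counted by C_n; here n = 8. So P = C_8 = 1430.
Rooted binary trees with 11 nodes (each child slot possibly empty) number C_11. So Q = C_11 = 58786.
P + Q = 1430 + 58786 = 60216.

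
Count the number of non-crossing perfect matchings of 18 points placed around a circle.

4862

Non-crossing perfect matchings of 2n points on a circle are counted by C_n; with 18 points, n = 9.
C_9 = C(18,9)/10 = 48620/10 = 4862.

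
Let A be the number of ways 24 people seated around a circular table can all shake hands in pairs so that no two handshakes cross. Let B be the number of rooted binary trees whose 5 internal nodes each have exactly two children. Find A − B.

207970

Non-crossing handshake pairings of 2n people are counted by C_n; 24 people gives n = 12. So A = C_12 = 208012.
The number of full binary trees on 5 internal nodes is the Catalan number C_5. So B = C_5 = 42.
A − B = 208012 − 42 = 207970.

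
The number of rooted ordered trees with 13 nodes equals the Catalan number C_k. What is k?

12

Rooted ordered (plane) trees on m nodes have m−1 edges and are counted by C_{m−1}; m = 13 gives C_12.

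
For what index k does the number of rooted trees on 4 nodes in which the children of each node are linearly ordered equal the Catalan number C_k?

Rooted ordered (plane) trees on m nodes have m−1 edges and are counted by C_{m−1}; m = 4 gives C_3.

3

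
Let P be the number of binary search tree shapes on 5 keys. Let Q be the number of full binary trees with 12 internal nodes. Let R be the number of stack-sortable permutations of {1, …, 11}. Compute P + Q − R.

There are C_n binary search tree shapes on n keys; with n = 5 that is C_5. So P = C_5 = 42.
The number of full binary trees on 12 internal nodes is the Catalan number C_12. So Q = C_12 = 208012.
By Knuth's characterisation, the stack-sortable permutations of length 11 are the 231-avoiders, numbering C_11. So R = C_11 = 58786.
P + Q − R = 42 + 208012 − 58786 = 149268.

149268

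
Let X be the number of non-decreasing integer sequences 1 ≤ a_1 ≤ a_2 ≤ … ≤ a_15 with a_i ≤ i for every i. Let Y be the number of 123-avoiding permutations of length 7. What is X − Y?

Weakly increasing sequences with a_i ≤ i biject with Dyck paths of semilength 15, so there are C_15. So X = C_15 = 9694845.
For any fixed pattern of length 3, the pattern-avoiding permutations of [7] number C_7. So Y = C_7 = 429.
X − Y = 9694845 − 429 = 9694416.

9694416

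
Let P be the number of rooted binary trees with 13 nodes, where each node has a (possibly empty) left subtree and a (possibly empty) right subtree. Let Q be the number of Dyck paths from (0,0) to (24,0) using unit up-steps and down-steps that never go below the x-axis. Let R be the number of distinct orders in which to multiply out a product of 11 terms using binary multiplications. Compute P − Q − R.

518092

Binary trees (left/right distinguished) on n nodes are counted by C_n; here n = 13. So P = C_13 = 742900.
A Dyck path with 12 up-steps and 12 down-steps has semilength 12, so there are C_12 of them. So Q = C_12 = 208012.
Ways to associate a product of 11 factors correspond to binary trees on 11 leaves, so the count is C_10. So R = C_10 = 16796.
P − Q − R = 742900 − 208012 − 16796 = 518092.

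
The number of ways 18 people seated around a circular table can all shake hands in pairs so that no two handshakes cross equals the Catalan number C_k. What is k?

9

With 18 = 2·9 people, non-crossing handshake pairings are non-crossing perfect matchings on a circle, counted by C_9.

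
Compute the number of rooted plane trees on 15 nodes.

2674440

Rooted ordered (plane) trees on m nodes have m−1 edges and are counted by C_{m−1}; m = 15 gives C_14.
C_14 = 2674440.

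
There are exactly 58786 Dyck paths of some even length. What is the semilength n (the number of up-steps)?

11

Dyck paths of semilength n are counted by C_n. The Catalan number equal to 58786 is C_11.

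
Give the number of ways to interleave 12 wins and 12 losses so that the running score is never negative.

Ballot sequences with n votes each where one side never trails are Dyck words, counted by C_n; here n = 12.
C_12 = C_11 · 2(2·11+1)/(11+2) = 58786 · 46/13 = 208012.

208012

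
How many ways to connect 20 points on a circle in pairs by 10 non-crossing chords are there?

Non-crossing perfect matchings of 2n points on a circle are counted by C_n; with 20 points, n = 10.
C_10 = C(20,10)/11 = 184756/11 = 16796.

16796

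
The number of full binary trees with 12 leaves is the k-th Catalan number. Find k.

A full binary tree with L leaves has L−1 internal nodes and is counted by C_{L−1}; L = 12 gives C_11.

11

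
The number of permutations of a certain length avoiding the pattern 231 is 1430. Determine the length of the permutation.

Permutations of [n] avoiding a fixed length-3 pattern are counted by C_n. Since C_8 = 1430, the index is 8.

8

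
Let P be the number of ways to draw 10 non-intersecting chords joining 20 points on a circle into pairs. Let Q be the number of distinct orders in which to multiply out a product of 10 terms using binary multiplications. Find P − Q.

11934

Pairing 20 circle points by 10 non-crossing chords gives C_10 matchings. So P = C_10 = 16796.
Bracketing 10 factors into binary products is counted by C_{10−1} = C_9. So Q = C_9 = 4862.
P − Q = 16796 − 4862 = 11934.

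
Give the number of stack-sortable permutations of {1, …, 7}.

By Knuth's characterisation, the stack-sortable permutations of length 7 are the 231-avoiders, numbering C_7.
C_7 = C(14,7)/8 = 3432/8 = 429.

429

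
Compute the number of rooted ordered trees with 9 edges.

Rooted ordered trees with n edges are counted by C_n; here n = 9.
C_9 = C(18,9)/10 = 48620/10 = 4862.

4862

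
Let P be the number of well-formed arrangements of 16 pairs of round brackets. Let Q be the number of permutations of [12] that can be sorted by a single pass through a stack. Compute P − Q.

With 16 pairs the number of balanced bracket strings is the Catalan number C_16. So P = C_16 = 35357670.
Stack-sortable permutations are exactly the 231-avoiding ones, counted by C_n; here n = 12. So Q = C_12 = 208012.
P − Q = 35357670 − 208012 = 35149658.

35149658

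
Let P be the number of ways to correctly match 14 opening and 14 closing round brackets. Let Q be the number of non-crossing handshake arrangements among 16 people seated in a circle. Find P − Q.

With 14 pairs the number of balanced bracket strings is the Catalan number C_14. So P = C_14 = 2674440.
Non-crossing handshake pairings of 2n people are counted by C_n; 16 people gives n = 8. So Q = C_8 = 1430.
P − Q = 2674440 − 1430 = 2673010.

2673010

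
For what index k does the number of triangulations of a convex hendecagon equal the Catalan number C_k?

9

The number of triangulations of an 11-gon is the Catalan number C_9 (index = sides − 2).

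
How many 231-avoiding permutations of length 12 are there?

208012

Permutations of [n] avoiding any single length-3 pattern are counted by C_n; here n = 12.
C_12 = C(24,12)/13 = 2704156/13 = 208012.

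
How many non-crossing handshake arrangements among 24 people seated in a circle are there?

208012

With 24 = 2·12 people, non-crossing handshake pairings are non-crossing perfect matchings on a circle, counted by C_12.
C_12 = C(24,12)/13 = 2704156/13 = 208012.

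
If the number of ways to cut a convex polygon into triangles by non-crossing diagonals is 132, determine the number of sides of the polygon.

8

Triangulations of a convex m-gon are counted by C_{m−2}, and C_6 = 132.
So m − 2 = 6, giving m = 8 sides.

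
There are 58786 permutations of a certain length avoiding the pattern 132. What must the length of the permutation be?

Permutations of [n] avoiding a fixed length-3 pattern are counted by C_n. The Catalan number equal to 58786 is C_11.

11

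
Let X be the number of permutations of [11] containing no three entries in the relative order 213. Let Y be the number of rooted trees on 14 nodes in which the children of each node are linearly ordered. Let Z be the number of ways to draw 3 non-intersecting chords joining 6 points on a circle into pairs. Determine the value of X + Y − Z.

For any fixed pattern of length 3, the pattern-avoiding permutations of [11] number C_11. So X = C_11 = 58786.
Rooted ordered (plane) trees on m nodes have m−1 edges and are counted by C_{m−1}; m = 14 gives C_13. So Y = C_13 = 742900.
Non-crossing perfect matchings of 2n points on a circle are counted by C_n; with 6 points, n = 3. So Z = C_3 = 5.
X + Y − Z = 58786 + 742900 − 5 = 801681.

801681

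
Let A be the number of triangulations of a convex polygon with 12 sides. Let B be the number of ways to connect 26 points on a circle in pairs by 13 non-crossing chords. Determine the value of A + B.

A convex 12-gon is triangulated into 10 triangles, and the number of such triangulations is the Catalan number C_{12−2} = C_10. So A = C_10 = 16796.
Pairing 26 circle points by 13 non-crossing chords gives C_13 matchings. So B = C_13 = 742900.
A + B = 16796 + 742900 = 759696.

759696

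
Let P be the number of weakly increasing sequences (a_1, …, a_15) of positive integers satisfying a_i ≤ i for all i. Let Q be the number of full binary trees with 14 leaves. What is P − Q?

Such sub-staircase sequences of length n are counted by C_n; here n = 15. So P = C_15 = 9694845.
A full binary tree with L leaves has L−1 internal nodes and is counted by C_{L−1}; L = 14 gives C_13. So Q = C_13 = 742900.
P − Q = 9694845 − 742900 = 8951945.

8951945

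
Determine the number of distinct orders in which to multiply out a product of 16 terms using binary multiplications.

9694845

Ways to associate a product of 16 factors correspond to binary trees on 16 leaves, so the count is C_15.
C_15 = 9694845.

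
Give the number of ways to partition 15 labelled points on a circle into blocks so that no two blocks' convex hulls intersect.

Non-crossing partitions of an n-element set are counted by C_n; here n = 15.
C_15 = C(30,15)/16 = 155117520/16 = 9694845.

9694845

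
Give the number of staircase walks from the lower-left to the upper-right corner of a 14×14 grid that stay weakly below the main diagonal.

2674440

Monotone paths in an n×n grid that stay weakly below the diagonal are counted by C_n; here n = 14.
C_14 = C(28,14)/15 = 40116600/15 = 2674440.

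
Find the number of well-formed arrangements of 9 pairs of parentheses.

4862

A balanced arrangement of 9 bracket pairs is a Dyck word of semilength 9, so the count is C_9.
C_9 = 4862.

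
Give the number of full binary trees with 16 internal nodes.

35357670

The number of full binary trees on 16 internal nodes is the Catalan number C_16.
C_16 = C(32,16)/17 = 601080390/17 = 35357670.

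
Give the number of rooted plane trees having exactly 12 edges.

208012

A rooted plane tree with 12 edges has 13 nodes, and the count is C_12.
C_12 = C(24,12)/13 = 2704156/13 = 208012.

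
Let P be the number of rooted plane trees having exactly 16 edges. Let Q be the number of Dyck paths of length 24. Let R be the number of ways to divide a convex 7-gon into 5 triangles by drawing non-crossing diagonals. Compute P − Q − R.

A rooted plane tree with 16 edges has 17 nodes, and the count is C_16. So P = C_16 = 35357670.
Dyck paths of semilength n (length 2n) are counted by C_n; here n = 12. So Q = C_12 = 208012.
A convex 7-gon is triangulated into 5 triangles, and the number of such triangulations is the Catalan number C_{7−2} = C_5. So R = C_5 = 42.
P − Q − R = 35357670 − 208012 − 42 = 35149616.

35149616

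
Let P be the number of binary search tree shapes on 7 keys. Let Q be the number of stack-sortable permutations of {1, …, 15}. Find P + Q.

9695274

There are C_n binary search tree shapes on n keys; with n = 7 that is C_7. So P = C_7 = 429.
By Knuth's characterisation, the stack-sortable permutations of length 15 are the 231-avoiders, numbering C_15. So Q = C_15 = 9694845.
P + Q = 429 + 9694845 = 9695274.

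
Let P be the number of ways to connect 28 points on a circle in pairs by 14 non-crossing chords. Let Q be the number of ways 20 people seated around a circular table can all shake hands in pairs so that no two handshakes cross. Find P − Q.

2657644

Non-crossing perfect matchings of 2n points on a circle are counted by C_n; with 28 points, n = 14. So P = C_14 = 2674440.
Non-crossing handshake pairings of 2n people are counted by C_n; 20 people gives n = 10. So Q = C_10 = 16796.
P − Q = 2674440 − 16796 = 2657644.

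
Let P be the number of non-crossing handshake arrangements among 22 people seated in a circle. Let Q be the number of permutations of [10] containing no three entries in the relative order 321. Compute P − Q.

With 22 = 2·11 people, non-crossing handshake pairings are non-crossing perfect matchings on a circle, counted by C_11. So P = C_11 = 58786.
Permutations of [n] avoiding any single length-3 pattern are counted by C_n; here n = 10. So Q = C_10 = 16796.
P − Q = 58786 − 16796 = 41990.

41990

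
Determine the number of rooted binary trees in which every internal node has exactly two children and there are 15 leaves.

Full binary trees with 15 leaves have 15−1 = 14 internal nodes, so there are C_14 of them.
C_14 = C(28,14)/15 = 40116600/15 = 2674440.

2674440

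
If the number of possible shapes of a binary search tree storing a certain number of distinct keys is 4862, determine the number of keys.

Binary search tree shapes on n keys are counted by C_n, and C_9 = 4862.

9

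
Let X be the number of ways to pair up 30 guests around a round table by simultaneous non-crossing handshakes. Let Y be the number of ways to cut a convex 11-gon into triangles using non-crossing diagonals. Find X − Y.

Non-crossing handshake pairings of 2n people are counted by C_n; 30 people gives n = 15. So X = C_15 = 9694845.
Triangulations of a convex m-gon are counted by C_{m−2}; with m = 11 this is C_9. So Y = C_9 = 4862.
X − Y = 9694845 − 4862 = 9689983.

9689983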